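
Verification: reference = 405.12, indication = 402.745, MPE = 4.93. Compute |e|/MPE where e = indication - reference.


e = indication - reference = 402.745 - 405.12 = -2.3750
|e| = 2.3750
ratio = |e| / MPE = 2.3750 / 4.93
ratio = 0.4817

0.4817


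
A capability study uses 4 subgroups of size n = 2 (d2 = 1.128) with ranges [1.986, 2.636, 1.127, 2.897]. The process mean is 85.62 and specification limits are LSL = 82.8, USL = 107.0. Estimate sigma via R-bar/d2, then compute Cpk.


R_bar = (1.986 + 2.636 + 1.127 + 2.897) / 4 = 2.1615
sigma = R_bar / d2 = 2.1615 / 1.128 = 1.9162234
Cp = (USL - LSL)/(6*sigma) = (107.0 - 82.8)/(6*1.9162234) = 2.1048
Cpu = (107.0 - 85.62)/(3*1.9162234) = 3.7191
Cpl = (85.62 - 82.8)/(3*1.9162234) = 0.4905
Cpk = min(Cpu, Cpl) = 0.4905

0.4905


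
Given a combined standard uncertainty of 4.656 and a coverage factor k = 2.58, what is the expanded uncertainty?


U = k * uc
U = 2.58 * 4.656
U = 12.0125

12.0125


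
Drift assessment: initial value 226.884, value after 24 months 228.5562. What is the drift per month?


rate = (v2 - v1) / months
= (228.5562 - 226.884) / 24
= 1.6722 / 24
= 0.0697

0.0697


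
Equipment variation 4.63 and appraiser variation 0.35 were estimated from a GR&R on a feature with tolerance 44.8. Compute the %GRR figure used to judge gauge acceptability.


GRR = sqrt(EV^2 + AV^2) = sqrt(4.63^2 + 0.35^2) = 4.6432101
%GRR = GRR / tol * 100 = 4.6432101 / 44.8 * 100
%GRR = 10.3643

10.3643


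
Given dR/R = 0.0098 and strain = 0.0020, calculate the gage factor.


GF = (dR/R) / epsilon
= 0.0098 / 0.0020
= 4.9000

4.9000


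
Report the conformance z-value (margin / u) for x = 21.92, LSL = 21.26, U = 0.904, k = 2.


u = U / k = 0.904 / 2 = 0.452
margin = |LSL - x| = |21.26 - 21.92| = 0.66
z = margin / u = 0.66 / 0.452
z = 1.4602

1.4602


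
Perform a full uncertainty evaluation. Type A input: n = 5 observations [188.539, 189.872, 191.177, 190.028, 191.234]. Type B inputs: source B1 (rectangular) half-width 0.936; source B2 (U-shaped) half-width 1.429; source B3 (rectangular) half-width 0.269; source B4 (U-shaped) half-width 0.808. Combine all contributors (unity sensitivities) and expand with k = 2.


mean = (188.539 + 189.872 + 191.177 + 190.028 + 191.234) / 5 = 190.17
s = sqrt(sum((x - mean)^2)/(n-1)) = 1.1085209
u_A = s / sqrt(n) = 1.1085209 / sqrt(5) = 0.49574562
u_B1 = 0.936 / sqrt(3) = 0.54039985
u_B2 = 1.429 / sqrt(2) = 1.0104556
u_B3 = 0.269 / sqrt(3) = 0.15530722
u_B4 = 0.808 / sqrt(2) = 0.57134228
uc = sqrt(0.49574562^2 + 0.54039985^2 + 1.0104556^2 + 0.15530722^2 + 0.57134228^2) = 1.381799
U = k * uc = 2 * 1.381799
U = 2.7636

2.7636


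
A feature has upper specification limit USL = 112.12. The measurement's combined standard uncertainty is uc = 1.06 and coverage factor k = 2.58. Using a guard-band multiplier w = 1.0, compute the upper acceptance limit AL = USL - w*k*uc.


U = k * uc = 2.58 * 1.06 = 2.7348
guard band g = w * U = 1.0 * 2.7348 = 2.7348
AL = USL - g = 112.12 - 2.7348
AL = 109.3852

109.3852


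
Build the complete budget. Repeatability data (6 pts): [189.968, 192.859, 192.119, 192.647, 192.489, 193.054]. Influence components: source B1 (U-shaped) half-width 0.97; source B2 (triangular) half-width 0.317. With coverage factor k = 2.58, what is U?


mean = (189.968 + 192.859 + 192.119 + 192.647 + 192.489 + 193.054) / 6 = 192.1893333
s = sqrt(sum((x - mean)^2)/(n-1)) = 1.1344276
u_A = s / sqrt(n) = 1.1344276 / sqrt(6) = 0.46312813
u_B1 = 0.97 / sqrt(2) = 0.68589358
u_B2 = 0.317 / sqrt(6) = 0.12941471
uc = sqrt(0.46312813^2 + 0.68589358^2 + 0.12941471^2) = 0.8376669
U = k * uc = 2.58 * 0.8376669
U = 2.1612

2.1612


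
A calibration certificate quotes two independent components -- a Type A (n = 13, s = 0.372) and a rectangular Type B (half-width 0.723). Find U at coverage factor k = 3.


u_A = s / sqrt(n) = 0.372 / sqrt(13) = 0.10317424
u_B = half_width / sqrt(3) = 0.723 / sqrt(3) = 0.41742424
uc = sqrt(u_A^2 + u_B^2) = sqrt(0.10317424^2 + 0.41742424^2) = 0.42998595
U = k * uc = 3 * 0.42998595
U = 1.2900

1.2900


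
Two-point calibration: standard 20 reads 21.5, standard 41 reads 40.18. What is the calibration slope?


slope = (y2 - y1) / (x2 - x1)
= (40.18 - 21.5) / (41 - 20)
= 18.6800 / 21
= 0.8895

0.8895


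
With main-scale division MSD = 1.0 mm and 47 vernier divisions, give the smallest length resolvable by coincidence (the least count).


LC = MSD / n_div
= 1.0 / 47
= 0.0213

0.0213


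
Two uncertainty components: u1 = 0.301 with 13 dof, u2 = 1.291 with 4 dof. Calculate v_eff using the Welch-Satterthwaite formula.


uc = sqrt(u1^2 + u2^2) = sqrt(0.301^2 + 1.291^2) = 1.3256251
v_eff = uc^4 / (u1^4/v1 + u2^4/v2)
= 1.3256251^4 / (0.301^4/13 + 1.291^4/4)
= 3.0880397 / 0.69508782
v_eff = 4.4427

4.4427


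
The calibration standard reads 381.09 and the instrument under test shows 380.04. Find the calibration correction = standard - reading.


Correction = standard - reading
= 381.09 - 380.04
= 1.0500

1.0500


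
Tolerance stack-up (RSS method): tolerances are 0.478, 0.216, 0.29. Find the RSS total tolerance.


RSS = sqrt(0.478^2 + 0.216^2 + 0.29^2)
= sqrt(0.35924)
= 0.5994

0.5994


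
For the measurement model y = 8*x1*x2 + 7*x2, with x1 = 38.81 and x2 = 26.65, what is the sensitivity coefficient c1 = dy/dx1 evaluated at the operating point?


y = 8*x1*x2 + 7*x2
dy/dx1 = 8*x2
Evaluate at x2 = 26.65: c1 = 8 * 26.65
c1 = 213.2000

213.2000


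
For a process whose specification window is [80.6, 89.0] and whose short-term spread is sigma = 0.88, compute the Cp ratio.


Cp = (USL - LSL) / (6 * sigma)
= (89.0 - 80.6) / (6 * 0.88)
= 8.4000 / 5.2800
= 1.5909

1.5909


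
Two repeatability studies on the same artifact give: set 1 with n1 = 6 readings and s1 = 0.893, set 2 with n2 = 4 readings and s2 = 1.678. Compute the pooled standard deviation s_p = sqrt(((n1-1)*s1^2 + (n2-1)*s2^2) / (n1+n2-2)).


s_p = sqrt(((n1-1)*s1^2 + (n2-1)*s2^2) / (n1+n2-2))
numerator = (6-1)*0.893^2 + (4-1)*1.678^2 = 3.987245 + 8.447052 = 12.434297
denominator = 6 + 4 - 2 = 8
s_p^2 = 12.434297 / 8 = 1.5542871
s_p = sqrt(1.5542871) = 1.2467

1.2467


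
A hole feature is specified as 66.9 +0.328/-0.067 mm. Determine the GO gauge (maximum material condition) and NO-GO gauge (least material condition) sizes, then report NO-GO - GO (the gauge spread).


GO = nominal - lower_tol (smallest hole = maximum material condition)
GO = 66.9 - 0.067 = 66.833
NO-GO = nominal + upper_tol (largest hole = least material condition)
NO-GO = 66.9 + 0.328 = 67.228
spread = NO-GO - GO = 67.228 - 66.833 = 0.3950

0.3950


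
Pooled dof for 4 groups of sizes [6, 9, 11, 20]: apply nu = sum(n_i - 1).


nu = sum_i (n_i - 1)
nu = ((6 - 1) + (9 - 1) + (11 - 1) + (20 - 1))
nu = 5 + 8 + 10 + 19
nu = 42

42


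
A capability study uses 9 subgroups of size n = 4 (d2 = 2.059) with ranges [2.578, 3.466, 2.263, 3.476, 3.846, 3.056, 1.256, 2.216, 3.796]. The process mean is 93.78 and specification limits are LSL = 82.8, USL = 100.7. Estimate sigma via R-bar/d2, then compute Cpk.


R_bar = (2.578 + 3.466 + 2.263 + 3.476 + 3.846 + 3.056 + 1.256 + 2.216 + 3.796) / 9 = 2.8836667
sigma = R_bar / d2 = 2.8836667 / 2.059 = 1.4005181
Cp = (USL - LSL)/(6*sigma) = (100.7 - 82.8)/(6*1.4005181) = 2.1302
Cpu = (100.7 - 93.78)/(3*1.4005181) = 1.6470
Cpl = (93.78 - 82.8)/(3*1.4005181) = 2.6133
Cpk = min(Cpu, Cpl) = 1.6470

1.6470


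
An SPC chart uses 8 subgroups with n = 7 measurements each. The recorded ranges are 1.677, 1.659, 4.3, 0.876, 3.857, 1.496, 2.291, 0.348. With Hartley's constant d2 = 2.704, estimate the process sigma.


R_bar = (1.677 + 1.659 + 4.3 + 0.876 + 3.857 + 1.496 + 2.291 + 0.348) / 8
R_bar = 16.504 / 8 = 2.063
sigma_hat = R_bar / d2 = 2.063 / 2.704 = 0.7629

0.7629


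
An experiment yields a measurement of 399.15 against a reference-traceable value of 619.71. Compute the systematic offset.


Systematic error = measured - true
= 399.15 - 619.71
= -220.5600

-220.5600


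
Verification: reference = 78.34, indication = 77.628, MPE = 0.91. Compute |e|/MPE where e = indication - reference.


e = indication - reference = 77.628 - 78.34 = -0.7120
|e| = 0.7120
ratio = |e| / MPE = 0.7120 / 0.91
ratio = 0.7824

0.7824


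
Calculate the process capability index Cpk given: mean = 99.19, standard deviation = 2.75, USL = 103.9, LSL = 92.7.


Cpu = (USL - mean) / (3*sigma) = (103.9 - 99.19) / (3*2.75) = 0.5709
Cpl = (mean - LSL) / (3*sigma) = (99.19 - 92.7) / (3*2.75) = 0.7867
Cpk = min(Cpu, Cpl) = 0.5709

0.5709


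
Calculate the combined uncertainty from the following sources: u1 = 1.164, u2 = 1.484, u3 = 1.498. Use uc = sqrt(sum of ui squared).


uc = sqrt(1.164^2 + 1.484^2 + 1.498^2)
uc = sqrt(5.801156)
uc = 2.4086

2.4086


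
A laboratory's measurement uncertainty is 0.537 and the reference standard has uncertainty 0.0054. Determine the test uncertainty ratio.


TUR = u_lab / u_ref
= 0.537 / 0.0054
= 99.4444

99.4444


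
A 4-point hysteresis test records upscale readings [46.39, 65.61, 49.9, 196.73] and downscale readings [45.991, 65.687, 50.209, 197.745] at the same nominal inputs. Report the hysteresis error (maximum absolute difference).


|46.39 - 45.991| = 0.3990
|65.61 - 65.687| = 0.0770
|49.9 - 50.209| = 0.3090
|196.73 - 197.745| = 1.0150
hysteresis = max(diffs) = 1.0150

1.0150


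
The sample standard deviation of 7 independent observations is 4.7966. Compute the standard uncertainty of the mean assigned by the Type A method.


u_A = s / sqrt(n)
u_A = 4.7966 / sqrt(7)
u_A = 4.7966 / 2.6457513
u_A = 1.8129

1.8129


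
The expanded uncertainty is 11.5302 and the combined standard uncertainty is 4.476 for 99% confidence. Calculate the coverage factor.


k = U / uc
k = 11.5302 / 4.476
k = 2.576

2.576


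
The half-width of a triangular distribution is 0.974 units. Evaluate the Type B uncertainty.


u_B = half_width / sqrt(6)
u_B = 0.974 / 2.4494897
u_B = 0.3976

0.3976


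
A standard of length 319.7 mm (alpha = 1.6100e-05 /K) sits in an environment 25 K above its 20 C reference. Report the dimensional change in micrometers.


dL = L * alpha * dT
= 319.7 * 1.6100e-05 * 25
= 0.1286792 mm
dL_um = 0.1286792 * 1000 = 128.6792 um

128.6792


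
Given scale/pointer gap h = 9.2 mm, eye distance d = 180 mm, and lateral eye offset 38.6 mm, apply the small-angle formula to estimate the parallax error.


error = h * offset / d
= 9.2 * 38.6 / 180
= 1.9729

1.9729


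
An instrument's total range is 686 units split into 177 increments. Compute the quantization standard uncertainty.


resolution = range / divisions
resolution = 686 / 177 = 3.8757062
u_res = resolution / (2*sqrt(3))
u_res = 3.8757062 / 3.4641016
u_res = 1.1188

1.1188


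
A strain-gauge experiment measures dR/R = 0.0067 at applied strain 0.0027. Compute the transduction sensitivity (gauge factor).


GF = (dR/R) / epsilon
= 0.0067 / 0.0027
= 2.4815

2.4815


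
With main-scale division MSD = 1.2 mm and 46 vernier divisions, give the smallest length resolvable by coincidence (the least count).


LC = MSD / n_div
= 1.2 / 46
= 0.0261

0.0261


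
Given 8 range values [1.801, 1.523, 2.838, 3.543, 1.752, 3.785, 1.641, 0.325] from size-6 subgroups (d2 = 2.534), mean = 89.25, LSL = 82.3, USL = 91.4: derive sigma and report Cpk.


R_bar = (1.801 + 1.523 + 2.838 + 3.543 + 1.752 + 3.785 + 1.641 + 0.325) / 8 = 2.151
sigma = R_bar / d2 = 2.151 / 2.534 = 0.84885556
Cp = (USL - LSL)/(6*sigma) = (91.4 - 82.3)/(6*0.84885556) = 1.7867
Cpu = (91.4 - 89.25)/(3*0.84885556) = 0.8443
Cpl = (89.25 - 82.3)/(3*0.84885556) = 2.7292
Cpk = min(Cpu, Cpl) = 0.8443

0.8443


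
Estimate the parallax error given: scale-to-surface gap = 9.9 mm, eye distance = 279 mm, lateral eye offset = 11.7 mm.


error = h * offset / d
= 9.9 * 11.7 / 279
= 0.4152

0.4152


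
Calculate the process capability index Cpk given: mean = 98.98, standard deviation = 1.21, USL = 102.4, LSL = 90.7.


Cpu = (USL - mean) / (3*sigma) = (102.4 - 98.98) / (3*1.21) = 0.9421
Cpl = (mean - LSL) / (3*sigma) = (98.98 - 90.7) / (3*1.21) = 2.2810
Cpk = min(Cpu, Cpl) = 0.9421

0.9421


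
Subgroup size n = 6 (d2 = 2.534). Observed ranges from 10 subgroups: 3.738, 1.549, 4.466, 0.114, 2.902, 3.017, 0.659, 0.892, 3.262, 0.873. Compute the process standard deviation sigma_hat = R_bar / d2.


R_bar = (3.738 + 1.549 + 4.466 + 0.114 + 2.902 + 3.017 + 0.659 + 0.892 + 3.262 + 0.873) / 10
R_bar = 21.472 / 10 = 2.1472
sigma_hat = R_bar / d2 = 2.1472 / 2.534 = 0.8474

0.8474


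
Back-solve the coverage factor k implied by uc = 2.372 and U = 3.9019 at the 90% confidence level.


k = U / uc
k = 3.9019 / 2.372
k = 1.645

1.645


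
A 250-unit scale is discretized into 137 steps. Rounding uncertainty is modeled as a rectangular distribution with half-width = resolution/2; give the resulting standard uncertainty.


resolution = range / divisions
resolution = 250 / 137 = 1.8248175
u_res = resolution / (2*sqrt(3))
u_res = 1.8248175 / 3.4641016
u_res = 0.5268

0.5268


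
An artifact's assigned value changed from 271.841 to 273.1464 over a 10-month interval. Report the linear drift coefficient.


rate = (v2 - v1) / months
= (273.1464 - 271.841) / 10
= 1.3054 / 10
= 0.1305

0.1305


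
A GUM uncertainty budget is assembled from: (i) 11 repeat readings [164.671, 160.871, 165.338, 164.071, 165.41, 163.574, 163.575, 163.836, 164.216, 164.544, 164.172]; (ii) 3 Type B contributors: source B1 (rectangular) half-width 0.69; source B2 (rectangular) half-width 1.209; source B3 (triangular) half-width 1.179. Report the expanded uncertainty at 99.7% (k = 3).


mean = (164.671 + 160.871 + 165.338 + 164.071 + 165.41 + 163.574 + 163.575 + 163.836 + 164.216 + 164.544 + 164.172) / 11 = 164.0252727
s = sqrt(sum((x - mean)^2)/(n-1)) = 1.215665
u_A = s / sqrt(n) = 1.215665 / sqrt(11) = 0.36653679
u_B1 = 0.69 / sqrt(3) = 0.39837169
u_B2 = 1.209 / sqrt(3) = 0.69801648
u_B3 = 1.179 / sqrt(6) = 0.48132473
uc = sqrt(0.36653679^2 + 0.39837169^2 + 0.69801648^2 + 0.48132473^2) = 1.0059571
U = k * uc = 3 * 1.0059571
U = 3.0179

3.0179


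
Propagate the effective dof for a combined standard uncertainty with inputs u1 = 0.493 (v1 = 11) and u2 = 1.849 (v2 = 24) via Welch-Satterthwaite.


uc = sqrt(u1^2 + u2^2) = sqrt(0.493^2 + 1.849^2) = 1.9135961
v_eff = uc^4 / (u1^4/v1 + u2^4/v2)
= 1.9135961^4 / (0.493^4/11 + 1.849^4/24)
= 13.409146 / 0.4923786
v_eff = 27.2334

27.2334


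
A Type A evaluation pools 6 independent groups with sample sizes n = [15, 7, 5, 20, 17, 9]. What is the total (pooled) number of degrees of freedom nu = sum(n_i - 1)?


nu = sum_i (n_i - 1)
nu = ((15 - 1) + (7 - 1) + (5 - 1) + (20 - 1) + (17 - 1) + (9 - 1))
nu = 14 + 6 + 4 + 19 + 16 + 8
nu = 67

67


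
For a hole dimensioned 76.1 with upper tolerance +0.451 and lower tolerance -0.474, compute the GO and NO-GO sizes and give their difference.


GO = nominal - lower_tol (smallest hole = maximum material condition)
GO = 76.1 - 0.474 = 75.626
NO-GO = nominal + upper_tol (largest hole = least material condition)
NO-GO = 76.1 + 0.451 = 76.551
spread = NO-GO - GO = 76.551 - 75.626 = 0.9250

0.9250


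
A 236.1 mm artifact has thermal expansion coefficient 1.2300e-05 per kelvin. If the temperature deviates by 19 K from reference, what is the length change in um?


dL = L * alpha * dT
= 236.1 * 1.2300e-05 * 19
= 0.0551766 mm
dL_um = 0.0551766 * 1000 = 55.1766 um

55.1766


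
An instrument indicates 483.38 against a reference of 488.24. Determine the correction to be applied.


Correction = standard - reading
= 488.24 - 483.38
= 4.8600

4.8600


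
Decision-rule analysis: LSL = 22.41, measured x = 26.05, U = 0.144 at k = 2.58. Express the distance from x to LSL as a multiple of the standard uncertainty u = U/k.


u = U / k = 0.144 / 2.58 = 0.055813953
margin = |LSL - x| = |22.41 - 26.05| = 3.64
z = margin / u = 3.64 / 0.055813953
z = 65.2167

65.2167


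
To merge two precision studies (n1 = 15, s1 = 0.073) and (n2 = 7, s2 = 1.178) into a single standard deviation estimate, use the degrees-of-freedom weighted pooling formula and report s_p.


s_p = sqrt(((n1-1)*s1^2 + (n2-1)*s2^2) / (n1+n2-2))
numerator = (15-1)*0.073^2 + (7-1)*1.178^2 = 0.074606 + 8.326104 = 8.40071
denominator = 15 + 7 - 2 = 20
s_p^2 = 8.40071 / 20 = 0.4200355
s_p = sqrt(0.4200355) = 0.6481

0.6481


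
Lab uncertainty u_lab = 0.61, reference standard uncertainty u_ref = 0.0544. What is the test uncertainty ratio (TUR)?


TUR = u_lab / u_ref
= 0.61 / 0.0544
= 11.2132

11.2132


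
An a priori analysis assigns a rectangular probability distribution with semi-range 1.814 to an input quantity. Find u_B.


u_B = half_width / sqrt(3)
u_B = 1.814 / 1.7320508
u_B = 1.0473

1.0473


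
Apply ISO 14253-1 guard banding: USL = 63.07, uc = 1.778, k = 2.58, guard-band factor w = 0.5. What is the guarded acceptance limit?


U = k * uc = 2.58 * 1.778 = 4.58724
guard band g = w * U = 0.5 * 4.58724 = 2.29362
AL = USL - g = 63.07 - 2.29362
AL = 60.7764

60.7764


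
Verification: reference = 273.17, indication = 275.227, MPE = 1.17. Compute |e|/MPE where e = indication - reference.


e = indication - reference = 275.227 - 273.17 = 2.0570
|e| = 2.0570
ratio = |e| / MPE = 2.0570 / 1.17
ratio = 1.7581

1.7581


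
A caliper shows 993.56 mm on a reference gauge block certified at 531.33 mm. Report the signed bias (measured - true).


Systematic error = measured - true
= 993.56 - 531.33
= 462.2300

462.2300


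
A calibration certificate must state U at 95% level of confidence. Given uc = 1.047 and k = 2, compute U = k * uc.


U = k * uc
U = 2 * 1.047
U = 2.0940

2.0940


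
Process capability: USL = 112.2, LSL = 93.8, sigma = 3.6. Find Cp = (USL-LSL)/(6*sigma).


Cp = (USL - LSL) / (6 * sigma)
= (112.2 - 93.8) / (6 * 3.6)
= 18.4000 / 21.6000
= 0.8519

0.8519


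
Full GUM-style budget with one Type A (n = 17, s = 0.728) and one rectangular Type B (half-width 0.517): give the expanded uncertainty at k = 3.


u_A = s / sqrt(n) = 0.728 / sqrt(17) = 0.17656594
u_B = half_width / sqrt(3) = 0.517 / sqrt(3) = 0.29849009
uc = sqrt(u_A^2 + u_B^2) = sqrt(0.17656594^2 + 0.29849009^2) = 0.34680234
U = k * uc = 3 * 0.34680234
U = 1.0404

1.0404


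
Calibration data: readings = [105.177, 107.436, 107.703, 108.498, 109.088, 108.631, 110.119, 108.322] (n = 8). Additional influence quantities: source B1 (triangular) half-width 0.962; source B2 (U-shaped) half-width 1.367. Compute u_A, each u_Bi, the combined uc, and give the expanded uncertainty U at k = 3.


mean = (105.177 + 107.436 + 107.703 + 108.498 + 109.088 + 108.631 + 110.119 + 108.322) / 8 = 108.12175
s = sqrt(sum((x - mean)^2)/(n-1)) = 1.4481912
u_A = s / sqrt(n) = 1.4481912 / sqrt(8) = 0.51201291
u_B1 = 0.962 / sqrt(6) = 0.39273486
u_B2 = 1.367 / sqrt(2) = 0.96661497
uc = sqrt(0.51201291^2 + 0.39273486^2 + 0.96661497^2) = 1.1622144
U = k * uc = 3 * 1.1622144
U = 3.4866

3.4866


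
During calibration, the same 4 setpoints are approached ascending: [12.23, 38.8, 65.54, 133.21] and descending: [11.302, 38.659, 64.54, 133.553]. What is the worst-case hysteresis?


|12.23 - 11.302| = 0.9280
|38.8 - 38.659| = 0.1410
|65.54 - 64.54| = 1.0000
|133.21 - 133.553| = 0.3430
hysteresis = max(diffs) = 1.0000

1.0000


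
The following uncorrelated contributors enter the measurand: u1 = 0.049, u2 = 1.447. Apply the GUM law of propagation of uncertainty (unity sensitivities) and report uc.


uc = sqrt(0.049^2 + 1.447^2)
uc = sqrt(2.09621)
uc = 1.4478

1.4478


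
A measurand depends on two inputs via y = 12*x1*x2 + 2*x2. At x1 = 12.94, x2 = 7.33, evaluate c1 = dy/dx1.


y = 12*x1*x2 + 2*x2
dy/dx1 = 12*x2
Evaluate at x2 = 7.33: c1 = 12 * 7.33
c1 = 87.9600

87.9600


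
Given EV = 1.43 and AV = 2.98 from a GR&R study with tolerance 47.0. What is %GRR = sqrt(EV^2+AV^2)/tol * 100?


GRR = sqrt(EV^2 + AV^2) = sqrt(1.43^2 + 2.98^2) = 3.3053442
%GRR = GRR / tol * 100 = 3.3053442 / 47.0 * 100
%GRR = 7.0326

7.0326


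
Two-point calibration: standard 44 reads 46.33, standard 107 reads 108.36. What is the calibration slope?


slope = (y2 - y1) / (x2 - x1)
= (108.36 - 46.33) / (107 - 44)
= 62.0300 / 63
= 0.9846

0.9846


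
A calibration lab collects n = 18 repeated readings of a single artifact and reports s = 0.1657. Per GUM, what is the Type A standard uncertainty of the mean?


u_A = s / sqrt(n)
u_A = 0.1657 / sqrt(18)
u_A = 0.1657 / 4.2426407
u_A = 0.0391

0.0391


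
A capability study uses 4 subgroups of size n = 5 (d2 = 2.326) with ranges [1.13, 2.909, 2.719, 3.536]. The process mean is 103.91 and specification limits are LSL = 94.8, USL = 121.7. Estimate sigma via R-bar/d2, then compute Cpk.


R_bar = (1.13 + 2.909 + 2.719 + 3.536) / 4 = 2.5735
sigma = R_bar / d2 = 2.5735 / 2.326 = 1.1064058
Cp = (USL - LSL)/(6*sigma) = (121.7 - 94.8)/(6*1.1064058) = 4.0522
Cpu = (121.7 - 103.91)/(3*1.1064058) = 5.3597
Cpl = (103.91 - 94.8)/(3*1.1064058) = 2.7446
Cpk = min(Cpu, Cpl) = 2.7446

2.7446


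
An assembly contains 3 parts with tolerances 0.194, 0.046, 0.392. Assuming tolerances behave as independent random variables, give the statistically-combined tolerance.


RSS = sqrt(0.194^2 + 0.046^2 + 0.392^2)
= sqrt(0.193416)
= 0.4398

0.4398


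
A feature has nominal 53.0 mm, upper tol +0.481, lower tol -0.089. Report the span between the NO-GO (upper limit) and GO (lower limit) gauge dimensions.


GO = nominal - lower_tol (smallest hole = maximum material condition)
GO = 53.0 - 0.089 = 52.911
NO-GO = nominal + upper_tol (largest hole = least material condition)
NO-GO = 53.0 + 0.481 = 53.481
spread = NO-GO - GO = 53.481 - 52.911 = 0.5700

0.5700


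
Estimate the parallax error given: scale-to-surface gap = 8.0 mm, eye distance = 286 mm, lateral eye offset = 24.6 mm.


error = h * offset / d
= 8.0 * 24.6 / 286
= 0.6881

0.6881


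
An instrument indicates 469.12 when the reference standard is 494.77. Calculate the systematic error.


Systematic error = measured - true
= 469.12 - 494.77
= -25.6500

-25.6500


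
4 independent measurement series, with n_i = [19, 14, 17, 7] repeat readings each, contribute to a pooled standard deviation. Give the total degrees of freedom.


nu = sum_i (n_i - 1)
nu = ((19 - 1) + (14 - 1) + (17 - 1) + (7 - 1))
nu = 18 + 13 + 16 + 6
nu = 53

53


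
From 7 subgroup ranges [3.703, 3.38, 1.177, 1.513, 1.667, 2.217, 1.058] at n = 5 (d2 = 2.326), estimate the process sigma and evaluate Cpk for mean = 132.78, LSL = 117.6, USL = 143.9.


R_bar = (3.703 + 3.38 + 1.177 + 1.513 + 1.667 + 2.217 + 1.058) / 7 = 2.1021429
sigma = R_bar / d2 = 2.1021429 / 2.326 = 0.90375877
Cp = (USL - LSL)/(6*sigma) = (143.9 - 117.6)/(6*0.90375877) = 4.8501
Cpu = (143.9 - 132.78)/(3*0.90375877) = 4.1014
Cpl = (132.78 - 117.6)/(3*0.90375877) = 5.5988
Cpk = min(Cpu, Cpl) = 4.1014

4.1014


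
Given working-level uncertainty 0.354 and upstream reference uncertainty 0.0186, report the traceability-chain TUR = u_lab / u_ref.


TUR = u_lab / u_ref
= 0.354 / 0.0186
= 19.0323

19.0323


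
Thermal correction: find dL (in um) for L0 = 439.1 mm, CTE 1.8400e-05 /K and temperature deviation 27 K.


dL = L * alpha * dT
= 439.1 * 1.8400e-05 * 27
= 0.2181449 mm
dL_um = 0.2181449 * 1000 = 218.1449 um

218.1449


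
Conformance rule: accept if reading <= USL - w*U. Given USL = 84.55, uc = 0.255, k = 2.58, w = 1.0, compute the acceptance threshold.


U = k * uc = 2.58 * 0.255 = 0.6579
guard band g = w * U = 1.0 * 0.6579 = 0.6579
AL = USL - g = 84.55 - 0.6579
AL = 83.8921

83.8921


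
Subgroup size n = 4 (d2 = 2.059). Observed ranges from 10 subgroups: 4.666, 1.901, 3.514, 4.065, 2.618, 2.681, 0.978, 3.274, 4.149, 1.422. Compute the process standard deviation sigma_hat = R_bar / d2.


R_bar = (4.666 + 1.901 + 3.514 + 4.065 + 2.618 + 2.681 + 0.978 + 3.274 + 4.149 + 1.422) / 10
R_bar = 29.268 / 10 = 2.9268
sigma_hat = R_bar / d2 = 2.9268 / 2.059 = 1.4215

1.4215


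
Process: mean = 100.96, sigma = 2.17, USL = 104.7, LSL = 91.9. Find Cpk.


Cpu = (USL - mean) / (3*sigma) = (104.7 - 100.96) / (3*2.17) = 0.5745
Cpl = (mean - LSL) / (3*sigma) = (100.96 - 91.9) / (3*2.17) = 1.3917
Cpk = min(Cpu, Cpl) = 0.5745

0.5745


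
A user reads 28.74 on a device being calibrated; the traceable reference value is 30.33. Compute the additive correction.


Correction = standard - reading
= 30.33 - 28.74
= 1.5900

1.5900


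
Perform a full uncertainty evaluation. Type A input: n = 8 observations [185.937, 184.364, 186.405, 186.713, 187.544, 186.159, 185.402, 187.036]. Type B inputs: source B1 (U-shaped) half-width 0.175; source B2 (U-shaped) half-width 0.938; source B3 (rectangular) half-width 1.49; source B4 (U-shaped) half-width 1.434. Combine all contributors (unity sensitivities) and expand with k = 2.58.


mean = (185.937 + 184.364 + 186.405 + 186.713 + 187.544 + 186.159 + 185.402 + 187.036) / 8 = 186.195
s = sqrt(sum((x - mean)^2)/(n-1)) = 0.99202362
u_A = s / sqrt(n) = 0.99202362 / sqrt(8) = 0.35073331
u_B1 = 0.175 / sqrt(2) = 0.12374369
u_B2 = 0.938 / sqrt(2) = 0.66326616
u_B3 = 1.49 / sqrt(3) = 0.8602519
u_B4 = 1.434 / sqrt(2) = 1.0139911
uc = sqrt(0.35073331^2 + 0.12374369^2 + 0.66326616^2 + 0.8602519^2 + 1.0139911^2) = 1.5318158
U = k * uc = 2.58 * 1.5318158
U = 3.9521

3.9521


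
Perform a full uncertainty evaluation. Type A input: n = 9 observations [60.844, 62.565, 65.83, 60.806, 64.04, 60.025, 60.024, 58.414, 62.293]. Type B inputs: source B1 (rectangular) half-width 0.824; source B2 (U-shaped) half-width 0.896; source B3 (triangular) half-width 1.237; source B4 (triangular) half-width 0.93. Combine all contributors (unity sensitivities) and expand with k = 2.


mean = (60.844 + 62.565 + 65.83 + 60.806 + 64.04 + 60.025 + 60.024 + 58.414 + 62.293) / 9 = 61.649
s = sqrt(sum((x - mean)^2)/(n-1)) = 2.2790715
u_A = s / sqrt(n) = 2.2790715 / sqrt(9) = 0.7596905
u_B1 = 0.824 / sqrt(3) = 0.47573662
u_B2 = 0.896 / sqrt(2) = 0.63356768
u_B3 = 1.237 / sqrt(6) = 0.50500314
u_B4 = 0.93 / sqrt(6) = 0.37967091
uc = sqrt(0.7596905^2 + 0.47573662^2 + 0.63356768^2 + 0.50500314^2 + 0.37967091^2) = 1.2665075
U = k * uc = 2 * 1.2665075
U = 2.5330

2.5330


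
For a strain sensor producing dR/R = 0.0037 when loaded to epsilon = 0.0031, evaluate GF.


GF = (dR/R) / epsilon
= 0.0037 / 0.0031
= 1.1935

1.1935


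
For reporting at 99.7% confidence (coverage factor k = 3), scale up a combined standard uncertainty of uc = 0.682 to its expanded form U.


U = k * uc
U = 3 * 0.682
U = 2.0460

2.0460


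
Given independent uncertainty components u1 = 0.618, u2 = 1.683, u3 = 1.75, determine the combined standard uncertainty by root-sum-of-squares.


uc = sqrt(0.618^2 + 1.683^2 + 1.75^2)
uc = sqrt(6.276913)
uc = 2.5054

2.5054


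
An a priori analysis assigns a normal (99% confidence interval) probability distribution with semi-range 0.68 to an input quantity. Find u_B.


u_B = half_width / 2.576
u_B = 0.68 / 2.576
u_B = 0.2640

0.2640


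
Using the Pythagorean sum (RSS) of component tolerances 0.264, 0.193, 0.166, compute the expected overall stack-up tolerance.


RSS = sqrt(0.264^2 + 0.193^2 + 0.166^2)
= sqrt(0.134501)
= 0.3667

0.3667


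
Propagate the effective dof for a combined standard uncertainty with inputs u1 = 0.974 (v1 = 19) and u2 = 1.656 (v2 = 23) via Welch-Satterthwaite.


uc = sqrt(u1^2 + u2^2) = sqrt(0.974^2 + 1.656^2) = 1.9212007
v_eff = uc^4 / (u1^4/v1 + u2^4/v2)
= 1.9212007^4 / (0.974^4/19 + 1.656^4/23)
= 13.623571 / 0.3743419
v_eff = 36.3934

36.3934


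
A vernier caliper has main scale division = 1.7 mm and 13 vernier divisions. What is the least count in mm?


LC = MSD / n_div
= 1.7 / 13
= 0.1308

0.1308


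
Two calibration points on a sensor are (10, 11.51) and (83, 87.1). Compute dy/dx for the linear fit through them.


slope = (y2 - y1) / (x2 - x1)
= (87.1 - 11.51) / (83 - 10)
= 75.5900 / 73
= 1.0355

1.0355


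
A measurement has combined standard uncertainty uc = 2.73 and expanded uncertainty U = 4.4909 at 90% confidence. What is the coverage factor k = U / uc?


k = U / uc
k = 4.4909 / 2.73
k = 1.645

1.645


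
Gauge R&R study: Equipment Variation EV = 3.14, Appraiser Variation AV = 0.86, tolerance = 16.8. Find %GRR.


GRR = sqrt(EV^2 + AV^2) = sqrt(3.14^2 + 0.86^2) = 3.2556413
%GRR = GRR / tol * 100 = 3.2556413 / 16.8 * 100
%GRR = 19.3788

19.3788


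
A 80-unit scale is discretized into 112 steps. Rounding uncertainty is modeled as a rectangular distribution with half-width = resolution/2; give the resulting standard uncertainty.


resolution = range / divisions
resolution = 80 / 112 = 0.71428571
u_res = resolution / (2*sqrt(3))
u_res = 0.71428571 / 3.4641016
u_res = 0.2062

0.2062


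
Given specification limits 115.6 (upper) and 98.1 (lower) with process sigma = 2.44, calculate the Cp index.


Cp = (USL - LSL) / (6 * sigma)
= (115.6 - 98.1) / (6 * 2.44)
= 17.5000 / 14.6400
= 1.1954

1.1954


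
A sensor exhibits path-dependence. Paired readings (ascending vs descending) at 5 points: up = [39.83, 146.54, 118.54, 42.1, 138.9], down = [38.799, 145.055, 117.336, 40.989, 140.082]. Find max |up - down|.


|39.83 - 38.799| = 1.0310
|146.54 - 145.055| = 1.4850
|118.54 - 117.336| = 1.2040
|42.1 - 40.989| = 1.1110
|138.9 - 140.082| = 1.1820
hysteresis = max(diffs) = 1.4850

1.4850


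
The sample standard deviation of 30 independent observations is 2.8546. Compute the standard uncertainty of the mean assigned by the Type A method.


u_A = s / sqrt(n)
u_A = 2.8546 / sqrt(30)
u_A = 2.8546 / 5.4772256
u_A = 0.5212

0.5212


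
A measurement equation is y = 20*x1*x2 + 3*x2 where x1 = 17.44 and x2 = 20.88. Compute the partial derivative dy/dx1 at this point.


y = 20*x1*x2 + 3*x2
dy/dx1 = 20*x2
Evaluate at x2 = 20.88: c1 = 20 * 20.88
c1 = 417.6000

417.6000


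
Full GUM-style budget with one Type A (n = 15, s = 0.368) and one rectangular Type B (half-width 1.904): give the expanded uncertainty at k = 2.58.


u_A = s / sqrt(n) = 0.368 / sqrt(15) = 0.095017191
u_B = half_width / sqrt(3) = 1.904 / sqrt(3) = 1.0992749
uc = sqrt(u_A^2 + u_B^2) = sqrt(0.095017191^2 + 1.0992749^2) = 1.1033737
U = k * uc = 2.58 * 1.1033737
U = 2.8467

2.8467


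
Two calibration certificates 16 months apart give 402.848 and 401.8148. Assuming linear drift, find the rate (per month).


rate = (v2 - v1) / months
= (401.8148 - 402.848) / 16
= -1.0332 / 16
= -0.0646

-0.0646


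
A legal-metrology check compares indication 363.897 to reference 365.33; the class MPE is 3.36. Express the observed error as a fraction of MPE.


e = indication - reference = 363.897 - 365.33 = -1.4330
|e| = 1.4330
ratio = |e| / MPE = 1.4330 / 3.36
ratio = 0.4265

0.4265


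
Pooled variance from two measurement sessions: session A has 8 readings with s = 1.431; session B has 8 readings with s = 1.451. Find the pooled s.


s_p = sqrt(((n1-1)*s1^2 + (n2-1)*s2^2) / (n1+n2-2))
numerator = (8-1)*1.431^2 + (8-1)*1.451^2 = 14.334327 + 14.737807 = 29.072134
denominator = 8 + 8 - 2 = 14
s_p^2 = 29.072134 / 14 = 2.076581
s_p = sqrt(2.076581) = 1.4410

1.4410


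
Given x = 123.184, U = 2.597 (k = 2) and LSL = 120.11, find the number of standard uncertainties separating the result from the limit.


u = U / k = 2.597 / 2 = 1.2985
margin = |LSL - x| = |120.11 - 123.184| = 3.074
z = margin / u = 3.074 / 1.2985
z = 2.3673

2.3673


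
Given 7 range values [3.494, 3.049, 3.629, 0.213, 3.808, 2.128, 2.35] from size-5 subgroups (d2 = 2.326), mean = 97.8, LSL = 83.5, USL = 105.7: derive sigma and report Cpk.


R_bar = (3.494 + 3.049 + 3.629 + 0.213 + 3.808 + 2.128 + 2.35) / 7 = 2.6672857
sigma = R_bar / d2 = 2.6672857 / 2.326 = 1.1467264
Cp = (USL - LSL)/(6*sigma) = (105.7 - 83.5)/(6*1.1467264) = 3.2266
Cpu = (105.7 - 97.8)/(3*1.1467264) = 2.2964
Cpl = (97.8 - 83.5)/(3*1.1467264) = 4.1568
Cpk = min(Cpu, Cpl) = 2.2964

2.2964


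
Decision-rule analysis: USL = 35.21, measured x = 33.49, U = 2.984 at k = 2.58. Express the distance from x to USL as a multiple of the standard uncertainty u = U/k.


u = U / k = 2.984 / 2.58 = 1.1565891
margin = |USL - x| = |35.21 - 33.49| = 1.72
z = margin / u = 1.72 / 1.1565891
z = 1.4871

1.4871


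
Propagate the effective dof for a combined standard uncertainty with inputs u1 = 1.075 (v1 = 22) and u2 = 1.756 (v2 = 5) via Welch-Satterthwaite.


uc = sqrt(u1^2 + u2^2) = sqrt(1.075^2 + 1.756^2) = 2.0589223
v_eff = uc^4 / (u1^4/v1 + u2^4/v2)
= 2.0589223^4 / (1.075^4/22 + 1.756^4/5)
= 17.970486 / 1.962342
v_eff = 9.1577

9.1577


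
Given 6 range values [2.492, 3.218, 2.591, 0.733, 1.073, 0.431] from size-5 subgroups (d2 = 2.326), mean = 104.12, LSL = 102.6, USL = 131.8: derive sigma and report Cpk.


R_bar = (2.492 + 3.218 + 2.591 + 0.733 + 1.073 + 0.431) / 6 = 1.7563333
sigma = R_bar / d2 = 1.7563333 / 2.326 = 0.7550874
Cp = (USL - LSL)/(6*sigma) = (131.8 - 102.6)/(6*0.7550874) = 6.4452
Cpu = (131.8 - 104.12)/(3*0.7550874) = 12.2193
Cpl = (104.12 - 102.6)/(3*0.7550874) = 0.6710
Cpk = min(Cpu, Cpl) = 0.6710

0.6710


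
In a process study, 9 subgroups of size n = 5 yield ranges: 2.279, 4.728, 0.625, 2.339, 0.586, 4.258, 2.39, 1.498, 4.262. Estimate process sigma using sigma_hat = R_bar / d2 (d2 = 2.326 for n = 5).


R_bar = (2.279 + 4.728 + 0.625 + 2.339 + 0.586 + 4.258 + 2.39 + 1.498 + 4.262) / 9
R_bar = 22.965 / 9 = 2.5516667
sigma_hat = R_bar / d2 = 2.5516667 / 2.326 = 1.0970

1.0970


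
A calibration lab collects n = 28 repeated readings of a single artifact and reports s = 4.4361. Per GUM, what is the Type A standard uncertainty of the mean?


u_A = s / sqrt(n)
u_A = 4.4361 / sqrt(28)
u_A = 4.4361 / 5.2915026
u_A = 0.8383

0.8383


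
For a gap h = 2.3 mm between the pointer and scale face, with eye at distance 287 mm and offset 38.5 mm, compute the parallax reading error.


error = h * offset / d
= 2.3 * 38.5 / 287
= 0.3085

0.3085


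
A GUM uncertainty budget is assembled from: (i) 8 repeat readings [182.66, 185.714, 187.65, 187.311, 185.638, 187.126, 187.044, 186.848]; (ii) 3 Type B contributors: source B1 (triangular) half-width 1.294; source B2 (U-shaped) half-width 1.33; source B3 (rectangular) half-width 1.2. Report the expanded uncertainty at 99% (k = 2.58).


mean = (182.66 + 185.714 + 187.65 + 187.311 + 185.638 + 187.126 + 187.044 + 186.848) / 8 = 186.248875
s = sqrt(sum((x - mean)^2)/(n-1)) = 1.6208934
u_A = s / sqrt(n) = 1.6208934 / sqrt(8) = 0.57307236
u_B1 = 1.294 / sqrt(6) = 0.52827329
u_B2 = 1.33 / sqrt(2) = 0.94045202
u_B3 = 1.2 / sqrt(3) = 0.69282032
uc = sqrt(0.57307236^2 + 0.52827329^2 + 0.94045202^2 + 0.69282032^2) = 1.4042559
U = k * uc = 2.58 * 1.4042559
U = 3.6230

3.6230


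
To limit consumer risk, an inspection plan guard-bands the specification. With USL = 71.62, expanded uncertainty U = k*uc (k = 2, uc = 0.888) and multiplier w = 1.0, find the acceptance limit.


U = k * uc = 2 * 0.888 = 1.776
guard band g = w * U = 1.0 * 1.776 = 1.776
AL = USL - g = 71.62 - 1.776
AL = 69.8440

69.8440


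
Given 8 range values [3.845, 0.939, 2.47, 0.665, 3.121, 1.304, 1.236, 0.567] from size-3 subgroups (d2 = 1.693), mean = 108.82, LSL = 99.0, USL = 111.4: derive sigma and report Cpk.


R_bar = (3.845 + 0.939 + 2.47 + 0.665 + 3.121 + 1.304 + 1.236 + 0.567) / 8 = 1.768375
sigma = R_bar / d2 = 1.768375 / 1.693 = 1.0445216
Cp = (USL - LSL)/(6*sigma) = (111.4 - 99.0)/(6*1.0445216) = 1.9786
Cpu = (111.4 - 108.82)/(3*1.0445216) = 0.8233
Cpl = (108.82 - 99.0)/(3*1.0445216) = 3.1338
Cpk = min(Cpu, Cpl) = 0.8233

0.8233


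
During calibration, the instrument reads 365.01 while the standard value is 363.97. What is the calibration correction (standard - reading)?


Correction = standard - reading
= 363.97 - 365.01
= -1.0400

-1.0400


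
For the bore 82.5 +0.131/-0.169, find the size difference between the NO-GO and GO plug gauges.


GO = nominal - lower_tol (smallest hole = maximum material condition)
GO = 82.5 - 0.169 = 82.331
NO-GO = nominal + upper_tol (largest hole = least material condition)
NO-GO = 82.5 + 0.131 = 82.631
spread = NO-GO - GO = 82.631 - 82.331 = 0.3000

0.3000


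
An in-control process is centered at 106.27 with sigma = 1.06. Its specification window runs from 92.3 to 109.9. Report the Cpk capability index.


Cpu = (USL - mean) / (3*sigma) = (109.9 - 106.27) / (3*1.06) = 1.1415
Cpl = (mean - LSL) / (3*sigma) = (106.27 - 92.3) / (3*1.06) = 4.3931
Cpk = min(Cpu, Cpl) = 1.1415

1.1415


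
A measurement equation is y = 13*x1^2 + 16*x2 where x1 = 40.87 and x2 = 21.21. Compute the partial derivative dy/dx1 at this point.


y = 13*x1^2 + 16*x2
dy/dx1 = 2*13*x1
Evaluate at x1 = 40.87: c1 = 26 * 40.87
c1 = 1062.6200

1062.6200


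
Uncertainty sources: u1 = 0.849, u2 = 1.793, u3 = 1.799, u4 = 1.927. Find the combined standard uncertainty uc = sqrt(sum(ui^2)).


uc = sqrt(0.849^2 + 1.793^2 + 1.799^2 + 1.927^2)
uc = sqrt(10.88538)
uc = 3.2993

3.2993


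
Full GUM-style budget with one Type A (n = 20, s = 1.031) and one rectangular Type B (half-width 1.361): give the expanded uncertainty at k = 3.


u_A = s / sqrt(n) = 1.031 / sqrt(20) = 0.23053861
u_B = half_width / sqrt(3) = 1.361 / sqrt(3) = 0.78577372
uc = sqrt(u_A^2 + u_B^2) = sqrt(0.23053861^2 + 0.78577372^2) = 0.81889461
U = k * uc = 3 * 0.81889461
U = 2.4567

2.4567


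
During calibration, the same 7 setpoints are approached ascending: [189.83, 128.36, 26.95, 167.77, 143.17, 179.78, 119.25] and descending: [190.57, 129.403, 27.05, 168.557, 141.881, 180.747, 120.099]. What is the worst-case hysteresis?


|189.83 - 190.57| = 0.7400
|128.36 - 129.403| = 1.0430
|26.95 - 27.05| = 0.1000
|167.77 - 168.557| = 0.7870
|143.17 - 141.881| = 1.2890
|179.78 - 180.747| = 0.9670
|119.25 - 120.099| = 0.8490
hysteresis = max(diffs) = 1.2890

1.2890


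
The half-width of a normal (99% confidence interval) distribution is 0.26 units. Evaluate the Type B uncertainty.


u_B = half_width / 2.576
u_B = 0.26 / 2.576
u_B = 0.1009

0.1009


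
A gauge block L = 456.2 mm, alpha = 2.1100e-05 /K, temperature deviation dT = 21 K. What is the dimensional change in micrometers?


dL = L * alpha * dT
= 456.2 * 2.1100e-05 * 21
= 0.2021422 mm
dL_um = 0.2021422 * 1000 = 202.1422 um

202.1422


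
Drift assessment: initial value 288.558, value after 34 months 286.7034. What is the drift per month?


rate = (v2 - v1) / months
= (286.7034 - 288.558) / 34
= -1.8546 / 34
= -0.0545

-0.0545


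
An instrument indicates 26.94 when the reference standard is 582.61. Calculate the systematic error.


Systematic error = measured - true
= 26.94 - 582.61
= -555.6700

-555.6700


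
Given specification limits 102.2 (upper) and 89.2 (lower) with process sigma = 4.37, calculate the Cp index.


Cp = (USL - LSL) / (6 * sigma)
= (102.2 - 89.2) / (6 * 4.37)
= 13.0000 / 26.2200
= 0.4958

0.4958


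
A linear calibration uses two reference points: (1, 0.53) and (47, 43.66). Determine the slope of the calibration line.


slope = (y2 - y1) / (x2 - x1)
= (43.66 - 0.53) / (47 - 1)
= 43.1300 / 46
= 0.9376

0.9376


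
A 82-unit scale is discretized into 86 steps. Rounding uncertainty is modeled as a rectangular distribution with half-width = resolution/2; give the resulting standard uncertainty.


resolution = range / divisions
resolution = 82 / 86 = 0.95348837
u_res = resolution / (2*sqrt(3))
u_res = 0.95348837 / 3.4641016
u_res = 0.2752

0.2752


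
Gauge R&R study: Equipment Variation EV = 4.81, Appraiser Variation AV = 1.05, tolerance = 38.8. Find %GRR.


GRR = sqrt(EV^2 + AV^2) = sqrt(4.81^2 + 1.05^2) = 4.9232713
%GRR = GRR / tol * 100 = 4.9232713 / 38.8 * 100
%GRR = 12.6888

12.6888


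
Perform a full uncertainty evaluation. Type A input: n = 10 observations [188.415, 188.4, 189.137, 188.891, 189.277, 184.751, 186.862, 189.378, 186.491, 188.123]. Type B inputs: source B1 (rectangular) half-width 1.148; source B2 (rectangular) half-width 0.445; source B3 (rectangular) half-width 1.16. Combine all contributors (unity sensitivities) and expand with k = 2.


mean = (188.415 + 188.4 + 189.137 + 188.891 + 189.277 + 184.751 + 186.862 + 189.378 + 186.491 + 188.123) / 10 = 187.9725
s = sqrt(sum((x - mean)^2)/(n-1)) = 1.4938459
u_A = s / sqrt(n) = 1.4938459 / sqrt(10) = 0.47239555
u_B1 = 1.148 / sqrt(3) = 0.66279811
u_B2 = 0.445 / sqrt(3) = 0.25692087
u_B3 = 1.16 / sqrt(3) = 0.66972631
uc = sqrt(0.47239555^2 + 0.66279811^2 + 0.25692087^2 + 0.66972631^2) = 1.0848966
U = k * uc = 2 * 1.0848966
U = 2.1698

2.1698
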